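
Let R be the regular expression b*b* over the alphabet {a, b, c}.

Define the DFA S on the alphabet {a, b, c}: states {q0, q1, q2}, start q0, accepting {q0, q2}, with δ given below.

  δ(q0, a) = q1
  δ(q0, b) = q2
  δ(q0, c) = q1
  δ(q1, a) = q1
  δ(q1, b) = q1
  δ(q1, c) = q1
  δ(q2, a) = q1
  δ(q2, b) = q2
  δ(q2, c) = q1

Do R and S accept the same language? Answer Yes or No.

Converting the expression R to a DFA (subset construction, then merging equivalent states) gives the minimal DFA with states {r0, r1}, start state r0, accepting states {r0} and transitions r0: a→r1, b→r0, c→r1; r1: a→r1, b→r1, c→r1.
Exploring the product automaton R × S from the start pair (r0, q0), following both machines on each input symbol, reaches 3 state pairs: (r0, q0), (r1, q1), (r0, q2).
R accepts in {r0} and S accepts in {q0, q2}. In every reachable pair the two components are either both accepting — (r0, q0), (r0, q2) — or both non-accepting, so no string is accepted by exactly one of the machines: L(R) \ L(S) and L(S) \ L(R) are both empty.
Hence every string is accepted by R iff it is accepted by S, and the two languages coincide.

Yes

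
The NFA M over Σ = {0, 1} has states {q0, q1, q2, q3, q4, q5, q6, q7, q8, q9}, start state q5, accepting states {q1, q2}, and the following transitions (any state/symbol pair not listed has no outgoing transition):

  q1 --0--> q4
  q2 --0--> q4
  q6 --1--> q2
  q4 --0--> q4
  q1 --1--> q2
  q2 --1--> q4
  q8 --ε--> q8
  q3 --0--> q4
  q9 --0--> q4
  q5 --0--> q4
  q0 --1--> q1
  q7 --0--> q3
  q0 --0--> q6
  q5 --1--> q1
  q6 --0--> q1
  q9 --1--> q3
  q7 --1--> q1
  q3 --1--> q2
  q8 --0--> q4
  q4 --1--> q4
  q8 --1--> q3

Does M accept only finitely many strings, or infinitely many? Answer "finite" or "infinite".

finite

The useful states (reachable from q5 and able to reach an accepting state) are {q1, q2, q5}.
Restricted to these states the transition graph has no cycle, so every accepting path has bounded length and L is finite.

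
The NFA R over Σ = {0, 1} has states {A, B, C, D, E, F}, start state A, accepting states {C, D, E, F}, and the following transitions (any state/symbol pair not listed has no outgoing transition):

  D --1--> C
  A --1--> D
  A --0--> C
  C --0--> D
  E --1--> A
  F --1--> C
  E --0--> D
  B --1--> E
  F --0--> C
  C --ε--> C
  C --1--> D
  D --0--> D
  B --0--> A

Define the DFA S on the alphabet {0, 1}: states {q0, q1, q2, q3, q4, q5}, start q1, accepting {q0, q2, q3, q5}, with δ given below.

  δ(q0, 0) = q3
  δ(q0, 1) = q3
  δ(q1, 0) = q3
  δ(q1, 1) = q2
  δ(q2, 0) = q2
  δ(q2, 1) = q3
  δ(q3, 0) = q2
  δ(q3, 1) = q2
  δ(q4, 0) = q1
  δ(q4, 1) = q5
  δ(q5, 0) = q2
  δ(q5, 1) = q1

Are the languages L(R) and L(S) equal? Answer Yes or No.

Exploring the product automaton R × S from the start pair (A, q1), following both machines on each input symbol, reaches 3 state pairs: (A, q1), (C, q3), (D, q2).
R accepts in {C, D, E, F} and S accepts in {q0, q2, q3, q5}. In every reachable pair the two components are either both accepting — (C, q3), (D, q2) — or both non-accepting, so no string is accepted by exactly one of the machines: L(R) \ L(S) and L(S) \ L(R) are both empty.
Hence every string is accepted by R iff it is accepted by S, and the two languages coincide.

Yes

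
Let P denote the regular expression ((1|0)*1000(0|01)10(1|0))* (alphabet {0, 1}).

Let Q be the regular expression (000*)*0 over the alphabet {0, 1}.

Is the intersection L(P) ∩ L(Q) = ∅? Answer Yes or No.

Converting the expression P to a DFA (subset construction, then merging equivalent states) gives the minimal DFA with states {p0, p1, p2, p3, p4, p5, p6, p7, p8, p9, p10, p11}, start state p0, accepting states {p0, p10, p11} and transitions p0: 0→p1, 1→p2; p1: 0→p1, 1→p2; p2: 0→p3, 1→p2; p3: 0→p4, 1→p2; p4: 0→p5, 1→p2; p5: 0→p6, 1→p2; p6: 0→p1, 1→p7; p7: 0→p8, 1→p9; p8: 0→p10, 1→p11; p9: 0→p8, 1→p2; p10: 0→p5, 1→p2; p11: 0→p3, 1→p2.
Converting the expression Q to a DFA (subset construction, then merging equivalent states) gives the minimal DFA with states {q0, q1, q2, q3, q4}, start state q0, accepting states {q1, q4} and transitions q0: 0→q1, 1→q2; q1: 0→q3, 1→q2; q2: 0→q2, 1→q2; q3: 0→q4, 1→q2; q4: 0→q4, 1→q2.
Exploring the product automaton P × Q from the start pair (p0, q0), following both machines on each input symbol, reaches 15 state pairs: (p0, q0), (p1, q1), (p2, q2), (p1, q3), (p3, q2), (p1, q4), (p4, q2), (p5, q2), (p6, q2), (p1, q2), (p7, q2), (p8, q2), (p9, q2), (p10, q2), (p11, q2).
P accepts in {p0, p10, p11} and Q accepts in {q1, q4}; no reachable pair has both components accepting, so no string drives both machines to acceptance simultaneously and L(P) ∩ L(Q) = ∅.
So no string is accepted by both, and the intersection is empty.

Yes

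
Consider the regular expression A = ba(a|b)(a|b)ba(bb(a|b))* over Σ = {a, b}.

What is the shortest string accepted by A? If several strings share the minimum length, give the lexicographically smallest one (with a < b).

baaaba

By inspection of the expression, no string of length less than 6 matches, and baaaba is the lexicographically first match of length 6.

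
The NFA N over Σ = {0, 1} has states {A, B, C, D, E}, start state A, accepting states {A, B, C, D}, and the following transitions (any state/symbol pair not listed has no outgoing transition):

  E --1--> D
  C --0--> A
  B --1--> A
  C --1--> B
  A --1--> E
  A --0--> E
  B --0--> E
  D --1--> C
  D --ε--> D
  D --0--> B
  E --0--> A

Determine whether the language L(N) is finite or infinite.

infinite

State A is reachable from the start and can reach an accepting state, and it lies on the cycle A → E → A.
Traversing that cycle any number of times yields accepted strings of unbounded length, so the language is infinite.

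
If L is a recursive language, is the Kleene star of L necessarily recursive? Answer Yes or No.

Yes

For an input w of length n, decide by dynamic programming over positions 0..n whether w factors into blocks from L, calling the decider for L on each of the O(n²) substrings; every call halts, so this decides L*.
So the recursive languages are closed under Kleene star.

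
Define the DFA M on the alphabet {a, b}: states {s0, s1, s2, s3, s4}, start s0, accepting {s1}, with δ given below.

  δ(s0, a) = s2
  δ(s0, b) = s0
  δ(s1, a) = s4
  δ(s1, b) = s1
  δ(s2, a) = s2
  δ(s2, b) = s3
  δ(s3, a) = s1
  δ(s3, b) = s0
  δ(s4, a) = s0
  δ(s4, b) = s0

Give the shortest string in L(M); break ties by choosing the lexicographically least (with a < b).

A breadth-first search from s0 reaches an accepting state first via the path s0 → s2 → s3 → s1 on input aba.
No string of length < 3 is accepted (BFS exhausts all shorter strings without reaching an accepting state), and aba is the lexicographically least accepting string of length 3.

aba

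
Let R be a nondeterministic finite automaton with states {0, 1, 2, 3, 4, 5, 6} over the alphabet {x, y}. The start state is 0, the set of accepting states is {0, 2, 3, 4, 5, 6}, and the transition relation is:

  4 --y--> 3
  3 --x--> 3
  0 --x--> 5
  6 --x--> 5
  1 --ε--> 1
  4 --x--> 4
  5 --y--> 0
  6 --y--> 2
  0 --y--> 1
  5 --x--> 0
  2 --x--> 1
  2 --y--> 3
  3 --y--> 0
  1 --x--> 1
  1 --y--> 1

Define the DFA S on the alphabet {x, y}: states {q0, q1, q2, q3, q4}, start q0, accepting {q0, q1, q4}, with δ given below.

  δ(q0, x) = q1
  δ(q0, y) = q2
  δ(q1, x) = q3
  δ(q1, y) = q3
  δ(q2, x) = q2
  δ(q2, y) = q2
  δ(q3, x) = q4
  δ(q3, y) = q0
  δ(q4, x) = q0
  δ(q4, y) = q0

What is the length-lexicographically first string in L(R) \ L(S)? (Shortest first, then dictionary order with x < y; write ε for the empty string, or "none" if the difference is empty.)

xx

The string xx is accepted by R but not by S.
No shorter string lies in the difference, and xx is the lexicographically first length-2 string in L(R) \ L(S).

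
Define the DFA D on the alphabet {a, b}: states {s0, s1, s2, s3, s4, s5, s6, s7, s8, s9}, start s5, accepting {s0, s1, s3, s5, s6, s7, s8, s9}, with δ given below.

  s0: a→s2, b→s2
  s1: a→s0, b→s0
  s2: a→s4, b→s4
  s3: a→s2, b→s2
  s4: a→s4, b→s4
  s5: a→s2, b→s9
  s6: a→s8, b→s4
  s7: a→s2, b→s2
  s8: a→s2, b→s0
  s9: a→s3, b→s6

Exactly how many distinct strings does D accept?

The useful subgraph on states {s0, s3, s5, s6, s8, s9} is acyclic, so L(D) is finite; the longest accepting path visits 5 useful states, giving maximum string length 4.
Counting accepting paths from s5 by length: 1 of length 0, 1 of length 1, 2 of length 2, 1 of length 3, 1 of length 4. Total 6.

6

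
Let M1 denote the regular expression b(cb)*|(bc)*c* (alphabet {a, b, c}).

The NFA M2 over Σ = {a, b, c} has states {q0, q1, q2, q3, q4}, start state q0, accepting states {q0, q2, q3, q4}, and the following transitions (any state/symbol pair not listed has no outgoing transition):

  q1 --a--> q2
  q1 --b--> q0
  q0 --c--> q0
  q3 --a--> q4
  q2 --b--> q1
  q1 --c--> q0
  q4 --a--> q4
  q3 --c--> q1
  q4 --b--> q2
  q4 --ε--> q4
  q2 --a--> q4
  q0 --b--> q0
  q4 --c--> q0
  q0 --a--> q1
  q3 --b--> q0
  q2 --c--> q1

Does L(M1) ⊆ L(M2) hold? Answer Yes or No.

Converting the expression M1 to a DFA (subset construction, then merging equivalent states) gives the minimal DFA with states {r0, r1, r2, r3}, start state r0, accepting states {r0, r2, r3} and transitions r0: a→r1, b→r2, c→r3; r1: a→r1, b→r1, c→r1; r2: a→r1, b→r1, c→r0; r3: a→r1, b→r1, c→r3.
Exploring the product automaton M1 × M2 from the start pair (r0, q0), following both machines on each input symbol, reaches 7 state pairs: (r0, q0), (r1, q1), (r2, q0), (r3, q0), (r1, q2), (r1, q0), (r1, q4).
M1 accepts in {r0, r2, r3} and M2 accepts in {q0, q2, q3, q4}. The reachable pairs whose M1-component is accepting are (r0, q0), (r2, q0), (r3, q0); in each of them the M2-component is accepting too, so the product for L(M1) \ L(M2) (M1-component accepting, M2-component rejecting) has no reachable accepting pair and the difference is empty.
Hence every string in L(M1) is also in L(M2).

Yes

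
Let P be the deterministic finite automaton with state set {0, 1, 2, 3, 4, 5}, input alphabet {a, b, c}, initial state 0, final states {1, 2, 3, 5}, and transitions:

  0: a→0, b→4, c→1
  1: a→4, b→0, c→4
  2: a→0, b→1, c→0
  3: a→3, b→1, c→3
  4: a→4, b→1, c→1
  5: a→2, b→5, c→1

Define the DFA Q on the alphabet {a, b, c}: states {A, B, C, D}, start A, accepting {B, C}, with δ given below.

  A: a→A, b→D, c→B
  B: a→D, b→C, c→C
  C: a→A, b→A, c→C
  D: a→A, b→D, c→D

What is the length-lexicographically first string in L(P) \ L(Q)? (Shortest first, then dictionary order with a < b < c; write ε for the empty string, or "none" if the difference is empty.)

The string bb is accepted by P but not by Q.
No shorter string lies in the difference, and bb is the lexicographically first length-2 string in L(P) \ L(Q).

bb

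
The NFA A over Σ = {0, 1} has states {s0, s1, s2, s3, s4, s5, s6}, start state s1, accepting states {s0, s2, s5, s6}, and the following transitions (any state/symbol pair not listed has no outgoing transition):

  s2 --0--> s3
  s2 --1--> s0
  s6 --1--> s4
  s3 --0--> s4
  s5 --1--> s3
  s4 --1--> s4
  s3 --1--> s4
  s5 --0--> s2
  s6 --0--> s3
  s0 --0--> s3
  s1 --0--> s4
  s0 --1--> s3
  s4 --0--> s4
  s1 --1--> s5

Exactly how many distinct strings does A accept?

The useful subgraph on states {s0, s1, s2, s5} is acyclic, so L(A) is finite; the longest accepting path visits 4 useful states, giving maximum string length 3.
Counting accepting paths from s1 by length: 1 of length 1, 1 of length 2, 1 of length 3. Total 3.

3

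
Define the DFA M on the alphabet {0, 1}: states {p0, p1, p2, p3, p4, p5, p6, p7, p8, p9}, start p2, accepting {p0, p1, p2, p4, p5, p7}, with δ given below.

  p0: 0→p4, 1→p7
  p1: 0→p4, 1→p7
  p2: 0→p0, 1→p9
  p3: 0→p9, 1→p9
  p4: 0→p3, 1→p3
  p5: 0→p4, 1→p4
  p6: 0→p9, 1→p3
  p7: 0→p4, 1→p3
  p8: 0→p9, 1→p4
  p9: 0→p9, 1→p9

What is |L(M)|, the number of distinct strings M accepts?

5

The useful subgraph on states {p0, p2, p4, p7} is acyclic, so L(M) is finite; the longest accepting path visits 4 useful states, giving maximum string length 3.
Counting accepting paths from p2 by length: 1 of length 0, 1 of length 1, 2 of length 2, 1 of length 3. Total 5.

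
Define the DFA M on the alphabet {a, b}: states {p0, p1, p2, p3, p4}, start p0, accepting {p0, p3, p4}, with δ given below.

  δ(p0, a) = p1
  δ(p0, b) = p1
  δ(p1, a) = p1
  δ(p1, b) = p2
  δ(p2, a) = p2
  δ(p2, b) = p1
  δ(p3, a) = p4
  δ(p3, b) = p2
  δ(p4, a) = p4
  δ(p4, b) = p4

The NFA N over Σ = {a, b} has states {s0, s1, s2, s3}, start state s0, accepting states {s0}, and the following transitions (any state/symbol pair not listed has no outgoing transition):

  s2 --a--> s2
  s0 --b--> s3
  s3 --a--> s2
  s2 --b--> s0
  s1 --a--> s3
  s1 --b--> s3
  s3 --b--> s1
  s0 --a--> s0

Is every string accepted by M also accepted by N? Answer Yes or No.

Exploring the product automaton M × N from the start pair (p0, s0), following both machines on each input symbol, reaches 9 state pairs: (p0, s0), (p1, s0), (p1, s3), (p2, s3), (p1, s2), (p2, s1), (p2, s2), (p1, s1), (p2, s0).
M accepts in {p0, p3, p4} and N accepts in {s0}. The reachable pairs whose M-component is accepting are (p0, s0); in each of them the N-component is accepting too, so the product for L(M) \ L(N) (M-component accepting, N-component rejecting) has no reachable accepting pair and the difference is empty.
Hence every string in L(M) is also in L(N).

Yes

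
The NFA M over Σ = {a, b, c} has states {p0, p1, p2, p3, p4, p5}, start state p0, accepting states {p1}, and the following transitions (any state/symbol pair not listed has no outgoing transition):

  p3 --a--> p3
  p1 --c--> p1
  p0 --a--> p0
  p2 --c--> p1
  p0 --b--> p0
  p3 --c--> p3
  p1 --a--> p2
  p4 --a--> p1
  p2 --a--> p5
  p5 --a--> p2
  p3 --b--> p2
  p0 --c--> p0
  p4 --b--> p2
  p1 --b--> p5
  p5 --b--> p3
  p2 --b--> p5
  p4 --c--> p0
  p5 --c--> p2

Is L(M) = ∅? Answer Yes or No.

The states reachable from the start state are {p0}.
None of the accepting states {p1} is reachable, so no string is accepted and L(M) = ∅.

Yes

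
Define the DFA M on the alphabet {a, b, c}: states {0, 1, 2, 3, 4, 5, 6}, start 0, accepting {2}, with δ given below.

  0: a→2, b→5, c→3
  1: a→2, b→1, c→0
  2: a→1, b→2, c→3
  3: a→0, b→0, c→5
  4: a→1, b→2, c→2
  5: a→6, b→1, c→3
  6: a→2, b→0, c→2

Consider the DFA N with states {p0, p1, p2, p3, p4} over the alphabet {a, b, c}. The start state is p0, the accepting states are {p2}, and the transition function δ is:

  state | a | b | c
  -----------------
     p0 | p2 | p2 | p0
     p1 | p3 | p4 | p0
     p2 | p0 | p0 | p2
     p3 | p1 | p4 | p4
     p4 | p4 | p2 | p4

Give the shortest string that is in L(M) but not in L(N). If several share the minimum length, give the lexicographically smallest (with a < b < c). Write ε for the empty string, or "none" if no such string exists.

The string ab is accepted by M but not by N.
No shorter string lies in the difference, and ab is the lexicographically first length-2 string in L(M) \ L(N).

ab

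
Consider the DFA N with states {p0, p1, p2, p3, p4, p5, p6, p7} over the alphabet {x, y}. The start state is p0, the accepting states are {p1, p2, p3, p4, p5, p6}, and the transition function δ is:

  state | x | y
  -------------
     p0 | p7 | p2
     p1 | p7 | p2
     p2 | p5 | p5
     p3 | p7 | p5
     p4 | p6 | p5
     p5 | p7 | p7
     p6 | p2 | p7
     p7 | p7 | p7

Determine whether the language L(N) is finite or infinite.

finite

The useful states (reachable from p0 and able to reach an accepting state) are {p0, p2, p5}.
Restricted to these states the transition graph has no cycle, so every accepting path has bounded length and L is finite.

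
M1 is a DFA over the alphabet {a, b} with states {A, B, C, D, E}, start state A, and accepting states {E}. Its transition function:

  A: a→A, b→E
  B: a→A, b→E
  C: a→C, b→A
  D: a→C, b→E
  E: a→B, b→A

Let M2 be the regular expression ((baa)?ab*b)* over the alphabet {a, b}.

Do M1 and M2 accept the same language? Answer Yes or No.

No

The string b is accepted by M1 but rejected by M2.
So L(M1) ≠ L(M2).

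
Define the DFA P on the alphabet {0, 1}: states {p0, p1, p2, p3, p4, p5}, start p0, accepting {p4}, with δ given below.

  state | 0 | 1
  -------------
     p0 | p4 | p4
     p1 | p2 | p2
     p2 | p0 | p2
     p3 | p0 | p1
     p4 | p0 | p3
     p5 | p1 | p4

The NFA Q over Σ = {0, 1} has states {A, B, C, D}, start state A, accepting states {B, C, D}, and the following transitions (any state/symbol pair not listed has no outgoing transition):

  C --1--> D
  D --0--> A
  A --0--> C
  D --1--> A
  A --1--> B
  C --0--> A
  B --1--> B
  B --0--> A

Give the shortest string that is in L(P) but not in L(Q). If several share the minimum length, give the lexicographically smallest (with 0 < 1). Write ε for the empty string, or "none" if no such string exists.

111000

The string 111000 is accepted by P but not by Q.
No shorter string lies in the difference, and 111000 is the lexicographically first length-6 string in L(P) \ L(Q).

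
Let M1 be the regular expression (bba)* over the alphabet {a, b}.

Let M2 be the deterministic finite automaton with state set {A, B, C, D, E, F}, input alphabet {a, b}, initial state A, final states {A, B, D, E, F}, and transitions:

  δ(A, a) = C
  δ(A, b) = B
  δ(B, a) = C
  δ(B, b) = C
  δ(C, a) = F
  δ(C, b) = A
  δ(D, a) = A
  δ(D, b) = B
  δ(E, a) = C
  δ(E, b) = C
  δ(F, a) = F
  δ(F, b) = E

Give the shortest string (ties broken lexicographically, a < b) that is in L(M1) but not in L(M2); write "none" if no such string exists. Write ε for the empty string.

none

Converting the expression M1 to a DFA (subset construction, then merging equivalent states) gives the minimal DFA with states {r0, r1, r2, r3}, start state r0, accepting states {r0} and transitions r0: a→r1, b→r2; r1: a→r1, b→r1; r2: a→r1, b→r3; r3: a→r0, b→r1.
Exploring the product automaton M1 × M2 from the start pair (r0, A), following both machines on each input symbol, reaches 10 state pairs: (r0, A), (r1, C), (r2, B), (r1, F), (r1, A), (r3, C), (r1, E), (r1, B), (r0, F), (r2, E).
M1 accepts in {r0} and M2 accepts in {A, B, D, E, F}. The reachable pairs whose M1-component is accepting are (r0, A), (r0, F); in each of them the M2-component is accepting too, so the product for L(M1) \ L(M2) (M1-component accepting, M2-component rejecting) has no reachable accepting pair and the difference is empty.
So every string accepted by M1 is also accepted by M2: L(M1) \ L(M2) = ∅ and there is no such string.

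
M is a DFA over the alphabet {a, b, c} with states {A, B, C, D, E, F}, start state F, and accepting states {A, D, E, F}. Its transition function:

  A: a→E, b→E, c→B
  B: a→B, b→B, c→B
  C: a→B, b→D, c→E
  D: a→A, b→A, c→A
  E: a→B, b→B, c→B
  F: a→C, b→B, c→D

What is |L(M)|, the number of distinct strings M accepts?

The useful subgraph on states {A, C, D, E, F} is acyclic, so L(M) is finite; the longest accepting path visits 5 useful states, giving maximum string length 4.
Counting accepting paths from F by length: 1 of length 0, 1 of length 1, 5 of length 2, 9 of length 3, 6 of length 4. Total 22.

22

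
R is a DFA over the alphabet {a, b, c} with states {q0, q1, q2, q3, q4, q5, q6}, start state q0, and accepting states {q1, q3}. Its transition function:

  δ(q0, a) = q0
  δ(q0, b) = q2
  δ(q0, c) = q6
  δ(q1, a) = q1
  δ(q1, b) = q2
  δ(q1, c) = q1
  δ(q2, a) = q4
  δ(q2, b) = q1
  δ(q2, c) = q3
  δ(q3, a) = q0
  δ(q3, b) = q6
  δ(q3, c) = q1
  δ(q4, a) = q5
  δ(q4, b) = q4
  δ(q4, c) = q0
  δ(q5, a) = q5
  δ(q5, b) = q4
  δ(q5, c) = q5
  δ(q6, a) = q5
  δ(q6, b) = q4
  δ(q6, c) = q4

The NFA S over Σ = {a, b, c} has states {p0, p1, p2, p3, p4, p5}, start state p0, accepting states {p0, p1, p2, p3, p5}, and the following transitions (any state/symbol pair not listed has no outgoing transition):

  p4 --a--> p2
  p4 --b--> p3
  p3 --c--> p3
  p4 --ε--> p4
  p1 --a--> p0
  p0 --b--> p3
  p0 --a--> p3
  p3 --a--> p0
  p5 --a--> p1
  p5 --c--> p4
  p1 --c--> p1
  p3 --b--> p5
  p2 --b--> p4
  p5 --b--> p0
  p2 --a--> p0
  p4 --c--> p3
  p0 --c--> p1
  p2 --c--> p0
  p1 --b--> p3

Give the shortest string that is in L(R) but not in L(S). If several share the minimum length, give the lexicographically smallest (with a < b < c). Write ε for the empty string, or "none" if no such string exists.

abc

The string abc is accepted by R but not by S.
No shorter string lies in the difference, and abc is the lexicographically first length-3 string in L(R) \ L(S).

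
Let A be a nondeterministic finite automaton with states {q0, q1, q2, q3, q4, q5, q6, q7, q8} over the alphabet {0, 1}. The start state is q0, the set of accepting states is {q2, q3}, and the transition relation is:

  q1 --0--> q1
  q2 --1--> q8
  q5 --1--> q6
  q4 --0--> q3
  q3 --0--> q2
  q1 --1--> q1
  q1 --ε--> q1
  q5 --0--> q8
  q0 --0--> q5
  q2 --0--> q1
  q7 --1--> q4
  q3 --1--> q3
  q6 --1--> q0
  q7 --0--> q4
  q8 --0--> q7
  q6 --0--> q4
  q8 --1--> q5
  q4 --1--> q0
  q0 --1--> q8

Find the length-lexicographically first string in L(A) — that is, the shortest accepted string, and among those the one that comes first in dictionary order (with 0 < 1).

0100

A breadth-first search from q0 reaches an accepting state first via the path q0 → q5 → q6 → q4 → q3 on input 0100.
No string of length < 4 is accepted (BFS exhausts all shorter strings without reaching an accepting state), and 0100 is the lexicographically least accepting string of length 4.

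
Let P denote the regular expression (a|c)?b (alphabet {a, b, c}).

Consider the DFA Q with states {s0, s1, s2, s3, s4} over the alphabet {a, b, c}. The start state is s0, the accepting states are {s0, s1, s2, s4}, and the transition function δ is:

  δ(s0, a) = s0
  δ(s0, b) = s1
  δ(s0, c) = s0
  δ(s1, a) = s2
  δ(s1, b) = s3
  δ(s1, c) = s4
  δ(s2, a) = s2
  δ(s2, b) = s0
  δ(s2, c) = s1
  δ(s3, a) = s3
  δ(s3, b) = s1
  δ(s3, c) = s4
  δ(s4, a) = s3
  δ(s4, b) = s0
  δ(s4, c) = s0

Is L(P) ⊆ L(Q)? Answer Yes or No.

Yes

Converting the expression P to a DFA (subset construction, then merging equivalent states) gives the minimal DFA with states {p0, p1, p2, p3}, start state p0, accepting states {p2} and transitions p0: a→p1, b→p2, c→p1; p1: a→p3, b→p2, c→p3; p2: a→p3, b→p3, c→p3; p3: a→p3, b→p3, c→p3.
Exploring the product automaton P × Q from the start pair (p0, s0), following both machines on each input symbol, reaches 8 state pairs: (p0, s0), (p1, s0), (p2, s1), (p3, s0), (p3, s2), (p3, s3), (p3, s4), (p3, s1).
P accepts in {p2} and Q accepts in {s0, s1, s2, s4}. The reachable pairs whose P-component is accepting are (p2, s1); in each of them the Q-component is accepting too, so the product for L(P) \ L(Q) (P-component accepting, Q-component rejecting) has no reachable accepting pair and the difference is empty.
Hence every string in L(P) is also in L(Q).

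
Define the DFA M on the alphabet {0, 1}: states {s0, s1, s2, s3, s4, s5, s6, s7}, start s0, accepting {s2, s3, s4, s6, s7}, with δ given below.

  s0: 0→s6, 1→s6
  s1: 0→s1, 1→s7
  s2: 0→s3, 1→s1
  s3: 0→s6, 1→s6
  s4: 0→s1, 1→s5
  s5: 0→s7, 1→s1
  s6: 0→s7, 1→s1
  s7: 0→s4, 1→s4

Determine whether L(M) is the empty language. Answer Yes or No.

No

The string 0 is accepted: the run s0 → s6 ends in the accepting state s6.
Since at least one string is accepted, L(M) is not empty.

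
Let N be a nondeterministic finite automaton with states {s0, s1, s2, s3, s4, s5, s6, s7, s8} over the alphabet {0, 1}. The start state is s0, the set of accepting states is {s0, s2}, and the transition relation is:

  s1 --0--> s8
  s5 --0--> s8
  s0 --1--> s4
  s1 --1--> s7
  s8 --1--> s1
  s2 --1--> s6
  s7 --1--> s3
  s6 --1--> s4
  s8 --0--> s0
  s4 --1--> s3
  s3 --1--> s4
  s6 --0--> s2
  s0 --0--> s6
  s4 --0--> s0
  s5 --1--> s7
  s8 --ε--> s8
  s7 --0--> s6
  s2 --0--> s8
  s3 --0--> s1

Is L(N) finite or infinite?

State s0 is reachable from the start and can reach an accepting state, and it lies on the cycle s0 → s4 → s0.
Traversing that cycle any number of times yields accepted strings of unbounded length, so the language is infinite.

infinite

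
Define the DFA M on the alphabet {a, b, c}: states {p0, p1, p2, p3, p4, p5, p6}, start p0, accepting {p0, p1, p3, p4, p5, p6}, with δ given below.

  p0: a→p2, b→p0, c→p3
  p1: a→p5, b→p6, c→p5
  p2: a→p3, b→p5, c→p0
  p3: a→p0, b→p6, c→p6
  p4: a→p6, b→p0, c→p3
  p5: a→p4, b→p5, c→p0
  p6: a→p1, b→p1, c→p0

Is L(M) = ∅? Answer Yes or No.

The empty string ε is accepted: the run p0 ends in the accepting state p0.
Since at least one string is accepted, L(M) is not empty.

No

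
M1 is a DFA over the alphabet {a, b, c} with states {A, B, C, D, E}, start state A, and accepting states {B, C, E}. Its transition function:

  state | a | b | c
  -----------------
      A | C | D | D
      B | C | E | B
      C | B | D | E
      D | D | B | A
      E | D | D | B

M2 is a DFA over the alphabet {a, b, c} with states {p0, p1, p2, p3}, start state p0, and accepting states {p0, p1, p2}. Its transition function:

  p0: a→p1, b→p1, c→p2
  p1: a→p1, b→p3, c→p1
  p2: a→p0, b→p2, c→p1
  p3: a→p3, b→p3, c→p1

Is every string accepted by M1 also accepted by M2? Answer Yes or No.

No

The string bb is in L(M1) but not in L(M2).
So L(M1) ⊄ L(M2).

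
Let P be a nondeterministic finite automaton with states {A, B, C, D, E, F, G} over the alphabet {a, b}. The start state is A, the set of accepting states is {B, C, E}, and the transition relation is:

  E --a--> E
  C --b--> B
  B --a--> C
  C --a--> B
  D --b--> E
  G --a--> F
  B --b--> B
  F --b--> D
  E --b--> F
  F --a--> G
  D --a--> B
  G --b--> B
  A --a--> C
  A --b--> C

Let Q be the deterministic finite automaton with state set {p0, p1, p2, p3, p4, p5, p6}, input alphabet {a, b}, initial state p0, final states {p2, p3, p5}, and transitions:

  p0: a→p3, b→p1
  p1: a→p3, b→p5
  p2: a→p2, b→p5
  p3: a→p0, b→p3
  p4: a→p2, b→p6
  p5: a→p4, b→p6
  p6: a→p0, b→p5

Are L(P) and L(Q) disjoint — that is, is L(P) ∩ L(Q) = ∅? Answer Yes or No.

No

The string a is accepted by both P and Q.
Hence L(P) ∩ L(Q) ≠ ∅.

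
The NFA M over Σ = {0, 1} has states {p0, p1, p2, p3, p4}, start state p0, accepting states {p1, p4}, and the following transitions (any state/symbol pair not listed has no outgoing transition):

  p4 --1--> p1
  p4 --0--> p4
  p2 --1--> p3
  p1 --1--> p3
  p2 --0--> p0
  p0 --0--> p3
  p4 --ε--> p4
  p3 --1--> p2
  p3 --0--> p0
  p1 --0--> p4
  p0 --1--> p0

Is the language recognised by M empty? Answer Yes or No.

Yes

The states reachable from the start state are {p0, p2, p3}.
None of the accepting states {p1, p4} is reachable, so no string is accepted and L(M) = ∅.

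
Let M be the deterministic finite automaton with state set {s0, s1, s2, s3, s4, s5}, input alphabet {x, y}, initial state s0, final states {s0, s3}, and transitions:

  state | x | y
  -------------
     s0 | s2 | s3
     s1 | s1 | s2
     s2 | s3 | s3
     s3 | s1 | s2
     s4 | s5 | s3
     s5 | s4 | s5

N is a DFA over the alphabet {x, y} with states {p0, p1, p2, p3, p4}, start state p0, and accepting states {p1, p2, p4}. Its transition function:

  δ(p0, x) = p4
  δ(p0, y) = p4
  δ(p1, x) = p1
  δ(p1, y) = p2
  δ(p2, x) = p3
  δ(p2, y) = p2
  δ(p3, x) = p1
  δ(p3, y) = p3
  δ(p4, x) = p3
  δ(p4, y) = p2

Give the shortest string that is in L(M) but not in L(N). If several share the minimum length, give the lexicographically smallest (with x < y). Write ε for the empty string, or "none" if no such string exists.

The empty string ε is accepted by M but not by N.
Since ε is the unique shortest string, it is the required witness.

ε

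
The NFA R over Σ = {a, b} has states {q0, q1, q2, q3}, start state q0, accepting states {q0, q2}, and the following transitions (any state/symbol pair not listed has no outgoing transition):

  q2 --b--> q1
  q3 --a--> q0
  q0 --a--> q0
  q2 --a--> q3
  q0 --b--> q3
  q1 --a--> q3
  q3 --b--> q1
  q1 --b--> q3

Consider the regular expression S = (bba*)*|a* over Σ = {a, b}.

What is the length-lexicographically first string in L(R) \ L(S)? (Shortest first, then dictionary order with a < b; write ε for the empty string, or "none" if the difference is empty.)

ba

The string ba is accepted by R but not by S.
No shorter string lies in the difference, and ba is the lexicographically first length-2 string in L(R) \ L(S).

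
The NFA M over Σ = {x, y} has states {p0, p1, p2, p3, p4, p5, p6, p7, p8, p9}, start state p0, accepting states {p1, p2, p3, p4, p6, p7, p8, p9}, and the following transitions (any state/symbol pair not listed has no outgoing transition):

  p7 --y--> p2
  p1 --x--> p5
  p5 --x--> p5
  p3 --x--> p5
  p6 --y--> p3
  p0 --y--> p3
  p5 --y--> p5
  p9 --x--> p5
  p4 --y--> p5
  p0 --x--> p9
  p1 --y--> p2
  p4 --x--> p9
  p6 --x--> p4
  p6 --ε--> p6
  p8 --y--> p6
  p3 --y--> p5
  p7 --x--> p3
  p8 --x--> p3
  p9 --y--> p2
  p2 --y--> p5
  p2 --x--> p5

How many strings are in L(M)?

The useful subgraph on states {p0, p2, p3, p9} is acyclic, so L(M) is finite; the longest accepting path visits 3 useful states, giving maximum string length 2.
Counting accepting paths from p0 by length: 2 of length 1, 1 of length 2. Total 3.

3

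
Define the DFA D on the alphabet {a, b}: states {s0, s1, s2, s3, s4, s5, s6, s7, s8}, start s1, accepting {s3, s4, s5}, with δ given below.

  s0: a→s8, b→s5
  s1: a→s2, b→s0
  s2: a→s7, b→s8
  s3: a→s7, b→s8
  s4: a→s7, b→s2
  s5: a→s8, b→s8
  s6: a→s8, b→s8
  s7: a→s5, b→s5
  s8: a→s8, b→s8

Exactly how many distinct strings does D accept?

3

The useful subgraph on states {s0, s1, s2, s5, s7} is acyclic, so L(D) is finite; the longest accepting path visits 4 useful states, giving maximum string length 3.
Counting accepting paths from s1 by length: 1 of length 2, 2 of length 3. Total 3.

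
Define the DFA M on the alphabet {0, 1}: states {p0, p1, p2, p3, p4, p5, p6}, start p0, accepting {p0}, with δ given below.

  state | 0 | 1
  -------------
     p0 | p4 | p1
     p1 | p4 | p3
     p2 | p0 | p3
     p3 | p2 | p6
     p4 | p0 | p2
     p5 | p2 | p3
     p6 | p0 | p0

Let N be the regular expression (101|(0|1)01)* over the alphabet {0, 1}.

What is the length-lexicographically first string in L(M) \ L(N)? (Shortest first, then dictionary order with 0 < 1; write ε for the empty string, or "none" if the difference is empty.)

00

The string 00 is accepted by M but not by N.
No shorter string lies in the difference, and 00 is the lexicographically first length-2 string in L(M) \ L(N).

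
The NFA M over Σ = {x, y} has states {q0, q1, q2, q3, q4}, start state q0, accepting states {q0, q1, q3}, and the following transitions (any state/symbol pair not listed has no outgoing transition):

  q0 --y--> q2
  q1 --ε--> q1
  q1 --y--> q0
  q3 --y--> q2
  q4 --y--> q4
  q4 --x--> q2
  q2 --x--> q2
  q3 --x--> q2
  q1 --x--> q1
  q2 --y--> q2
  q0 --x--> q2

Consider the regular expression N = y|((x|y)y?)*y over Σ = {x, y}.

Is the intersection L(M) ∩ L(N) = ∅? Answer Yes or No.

Converting the expression N to a DFA (subset construction, then merging equivalent states) gives the minimal DFA with states {n0, n1}, start state n0, accepting states {n1} and transitions n0: x→n0, y→n1; n1: x→n0, y→n1.
Exploring the product automaton M × N from the start pair (q0, n0), following both machines on each input symbol, reaches 3 state pairs: (q0, n0), (q2, n0), (q2, n1).
M accepts in {q0, q1, q3} and N accepts in {n1}; no reachable pair has both components accepting, so no string drives both machines to acceptance simultaneously and L(M) ∩ L(N) = ∅.
So no string is accepted by both, and the intersection is empty.

Yes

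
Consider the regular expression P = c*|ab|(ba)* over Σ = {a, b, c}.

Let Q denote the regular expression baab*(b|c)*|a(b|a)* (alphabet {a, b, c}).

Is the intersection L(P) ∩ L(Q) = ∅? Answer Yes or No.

The string ab is accepted by both P and Q.
Hence L(P) ∩ L(Q) ≠ ∅.

No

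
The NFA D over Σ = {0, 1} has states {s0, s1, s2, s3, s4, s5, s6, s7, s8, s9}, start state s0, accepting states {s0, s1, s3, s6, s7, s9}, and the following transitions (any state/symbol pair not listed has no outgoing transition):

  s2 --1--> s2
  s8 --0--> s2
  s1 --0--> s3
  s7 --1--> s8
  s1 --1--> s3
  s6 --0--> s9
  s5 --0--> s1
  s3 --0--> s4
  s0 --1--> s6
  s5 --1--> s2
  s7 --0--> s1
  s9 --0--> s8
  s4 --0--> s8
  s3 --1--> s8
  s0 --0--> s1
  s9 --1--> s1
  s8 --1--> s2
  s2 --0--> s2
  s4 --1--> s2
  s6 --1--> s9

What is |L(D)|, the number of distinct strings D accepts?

The useful subgraph on states {s0, s1, s3, s6, s9} is acyclic, so L(D) is finite; the longest accepting path visits 5 useful states, giving maximum string length 4.
Counting accepting paths from s0 by length: 1 of length 0, 2 of length 1, 4 of length 2, 2 of length 3, 4 of length 4. Total 13.

13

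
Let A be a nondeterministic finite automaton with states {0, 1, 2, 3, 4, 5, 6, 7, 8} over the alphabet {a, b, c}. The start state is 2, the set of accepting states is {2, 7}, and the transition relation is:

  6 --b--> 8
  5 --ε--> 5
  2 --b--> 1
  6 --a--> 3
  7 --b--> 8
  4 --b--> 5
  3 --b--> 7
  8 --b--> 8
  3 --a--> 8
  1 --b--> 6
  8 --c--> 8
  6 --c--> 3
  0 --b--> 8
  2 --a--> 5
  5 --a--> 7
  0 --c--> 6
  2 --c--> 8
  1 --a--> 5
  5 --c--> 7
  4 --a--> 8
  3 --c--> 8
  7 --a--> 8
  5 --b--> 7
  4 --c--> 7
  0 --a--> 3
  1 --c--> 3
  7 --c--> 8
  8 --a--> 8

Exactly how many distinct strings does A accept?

The useful subgraph on states {1, 2, 3, 5, 6, 7} is acyclic, so L(A) is finite; the longest accepting path visits 5 useful states, giving maximum string length 4.
Counting accepting paths from 2 by length: 1 of length 0, 3 of length 2, 4 of length 3, 2 of length 4. Total 10.

10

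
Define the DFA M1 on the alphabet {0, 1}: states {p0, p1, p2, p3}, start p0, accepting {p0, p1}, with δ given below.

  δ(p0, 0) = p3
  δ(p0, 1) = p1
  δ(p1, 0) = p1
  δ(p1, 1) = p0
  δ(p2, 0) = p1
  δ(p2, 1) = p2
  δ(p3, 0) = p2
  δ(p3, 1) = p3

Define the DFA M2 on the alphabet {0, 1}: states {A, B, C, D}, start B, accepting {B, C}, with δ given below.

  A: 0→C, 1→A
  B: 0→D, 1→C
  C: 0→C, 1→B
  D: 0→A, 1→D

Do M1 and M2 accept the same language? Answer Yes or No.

Yes

Exploring the product automaton M1 × M2 from the start pair (p0, B), following both machines on each input symbol, reaches 4 state pairs: (p0, B), (p3, D), (p1, C), (p2, A).
M1 accepts in {p0, p1} and M2 accepts in {B, C}. In every reachable pair the two components are either both accepting — (p0, B), (p1, C) — or both non-accepting, so no string is accepted by exactly one of the machines: L(M1) \ L(M2) and L(M2) \ L(M1) are both empty.
Hence every string is accepted by M1 iff it is accepted by M2, and the two languages coincide.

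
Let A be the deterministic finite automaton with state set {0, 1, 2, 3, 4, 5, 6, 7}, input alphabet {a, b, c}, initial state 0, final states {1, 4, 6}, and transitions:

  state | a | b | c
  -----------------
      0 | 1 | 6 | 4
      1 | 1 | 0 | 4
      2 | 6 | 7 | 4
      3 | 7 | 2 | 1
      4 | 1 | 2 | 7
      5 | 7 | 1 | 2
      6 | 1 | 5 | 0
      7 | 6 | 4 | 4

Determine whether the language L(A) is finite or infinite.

infinite

State 0 is reachable from the start and can reach an accepting state, and it lies on the cycle 0 → 1 → 0.
Traversing that cycle any number of times yields accepted strings of unbounded length, so the language is infinite.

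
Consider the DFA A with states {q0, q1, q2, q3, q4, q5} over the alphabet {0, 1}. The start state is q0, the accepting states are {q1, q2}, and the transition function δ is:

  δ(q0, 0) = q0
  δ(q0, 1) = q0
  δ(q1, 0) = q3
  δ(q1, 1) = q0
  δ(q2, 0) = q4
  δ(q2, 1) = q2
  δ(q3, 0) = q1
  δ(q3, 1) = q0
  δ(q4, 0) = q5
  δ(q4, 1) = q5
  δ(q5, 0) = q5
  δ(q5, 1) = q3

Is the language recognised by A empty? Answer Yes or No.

Yes

The states reachable from the start state are {q0}.
None of the accepting states {q1, q2} is reachable, so no string is accepted and L(A) = ∅.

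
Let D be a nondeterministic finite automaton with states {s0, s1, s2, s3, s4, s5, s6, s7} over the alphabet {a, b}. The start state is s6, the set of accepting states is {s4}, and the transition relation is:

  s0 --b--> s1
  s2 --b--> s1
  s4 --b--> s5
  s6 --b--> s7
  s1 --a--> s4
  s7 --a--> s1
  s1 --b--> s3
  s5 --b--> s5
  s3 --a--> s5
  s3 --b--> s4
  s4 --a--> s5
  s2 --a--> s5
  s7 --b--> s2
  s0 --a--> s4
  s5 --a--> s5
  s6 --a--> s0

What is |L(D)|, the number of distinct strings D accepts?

The useful subgraph on states {s0, s1, s2, s3, s4, s6, s7} is acyclic, so L(D) is finite; the longest accepting path visits 6 useful states, giving maximum string length 5.
Counting accepting paths from s6 by length: 1 of length 2, 2 of length 3, 3 of length 4, 1 of length 5. Total 7.

7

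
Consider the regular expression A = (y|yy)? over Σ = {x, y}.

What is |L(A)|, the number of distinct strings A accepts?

The expression has no Kleene star, so L(A) is finite. Expanding the alternatives gives {ε, y, yy}.
That is 1 of length 0, 1 of length 1, 1 of length 2: 3 strings in all.

3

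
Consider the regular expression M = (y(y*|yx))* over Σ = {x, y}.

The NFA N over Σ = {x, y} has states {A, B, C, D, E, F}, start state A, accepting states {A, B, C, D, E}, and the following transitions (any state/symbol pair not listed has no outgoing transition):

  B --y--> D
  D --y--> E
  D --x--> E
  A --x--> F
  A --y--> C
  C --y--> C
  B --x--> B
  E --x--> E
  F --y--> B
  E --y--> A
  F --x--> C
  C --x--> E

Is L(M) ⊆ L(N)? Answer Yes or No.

Yes

Converting the expression M to a DFA (subset construction, then merging equivalent states) gives the minimal DFA with states {m0, m1, m2, m3}, start state m0, accepting states {m0, m2, m3} and transitions m0: x→m1, y→m2; m1: x→m1, y→m1; m2: x→m1, y→m3; m3: x→m0, y→m3.
Exploring the product automaton M × N from the start pair (m0, A), following both machines on each input symbol, reaches 11 state pairs: (m0, A), (m1, F), (m2, C), (m1, C), (m1, B), (m1, E), (m3, C), (m1, D), (m1, A), (m0, E), (m2, A).
M accepts in {m0, m2, m3} and N accepts in {A, B, C, D, E}. The reachable pairs whose M-component is accepting are (m0, A), (m2, C), (m3, C), (m0, E), (m2, A); in each of them the N-component is accepting too, so the product for L(M) \ L(N) (M-component accepting, N-component rejecting) has no reachable accepting pair and the difference is empty.
Hence every string in L(M) is also in L(N).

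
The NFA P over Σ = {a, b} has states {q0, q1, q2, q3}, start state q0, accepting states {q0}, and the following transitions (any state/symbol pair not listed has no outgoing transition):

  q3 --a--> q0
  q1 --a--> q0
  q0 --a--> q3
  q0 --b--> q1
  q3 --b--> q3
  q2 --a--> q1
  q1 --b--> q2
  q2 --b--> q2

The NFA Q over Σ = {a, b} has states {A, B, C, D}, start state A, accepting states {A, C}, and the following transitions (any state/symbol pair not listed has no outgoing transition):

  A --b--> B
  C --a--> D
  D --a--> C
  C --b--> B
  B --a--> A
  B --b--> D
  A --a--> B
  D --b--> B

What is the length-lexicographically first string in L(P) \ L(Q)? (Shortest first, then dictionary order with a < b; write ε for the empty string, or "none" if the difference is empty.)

bbaa

The string bbaa is accepted by P but not by Q.
No shorter string lies in the difference, and bbaa is the lexicographically first length-4 string in L(P) \ L(Q).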